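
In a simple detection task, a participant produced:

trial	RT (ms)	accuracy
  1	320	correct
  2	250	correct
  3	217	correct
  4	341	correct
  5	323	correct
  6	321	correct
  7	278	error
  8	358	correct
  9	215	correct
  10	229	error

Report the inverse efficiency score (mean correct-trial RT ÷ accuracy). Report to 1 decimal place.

Correct trials (n=8): 320, 250, 217, 341, 323, 321, 358, 215
Mean correct RT = 2345/8 = 293.1250 ms
Proportion correct = 8/10
IES = 293.1250 / (8/10) = 366.406 ms

366.4 ms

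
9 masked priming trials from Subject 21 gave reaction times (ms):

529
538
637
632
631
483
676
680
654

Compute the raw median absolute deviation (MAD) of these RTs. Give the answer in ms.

44 ms

Sorted: 483, 529, 538, 631, 632, 637, 654, 676, 680 → median = 632
|x − 632|: 103, 94, 5, 0, 1, 149, 44, 48, 22
Sorted deviations: 0, 1, 5, 22, 44, 48, 94, 103, 149 → MAD = 44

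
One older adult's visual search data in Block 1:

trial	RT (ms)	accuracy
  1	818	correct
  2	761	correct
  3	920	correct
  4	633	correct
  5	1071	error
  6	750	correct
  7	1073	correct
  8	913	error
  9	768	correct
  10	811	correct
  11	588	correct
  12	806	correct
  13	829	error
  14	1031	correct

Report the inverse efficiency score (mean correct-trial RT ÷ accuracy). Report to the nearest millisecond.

1037 ms

Correct trials (n=11): 818, 761, 920, 633, 750, 1073, 768, 811, 588, 806, 1031
Mean correct RT = 8959/11 = 814.4545 ms
Proportion correct = 11/14
IES = 814.4545 / (11/14) = 1036.579 ms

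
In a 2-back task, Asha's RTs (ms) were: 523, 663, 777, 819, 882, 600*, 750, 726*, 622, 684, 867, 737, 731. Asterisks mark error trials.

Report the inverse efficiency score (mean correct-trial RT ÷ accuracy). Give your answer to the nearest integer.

865 ms

Correct trials (n=11): 523, 663, 777, 819, 882, 750, 622, 684, 867, 737, 731
Mean correct RT = 8055/11 = 732.2727 ms
Proportion correct = 11/13
IES = 732.2727 / (11/13) = 865.413 ms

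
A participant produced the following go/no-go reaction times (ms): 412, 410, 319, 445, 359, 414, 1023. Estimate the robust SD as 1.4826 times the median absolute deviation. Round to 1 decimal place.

Sorted: 319, 359, 410, 412, 414, 445, 1023 → median = 412
|x − 412| sorted: 0, 2, 2, 33, 53, 93, 611 → MAD = 33
Robust SD ≈ 1.4826 × 33 = 48.926

48.9 ms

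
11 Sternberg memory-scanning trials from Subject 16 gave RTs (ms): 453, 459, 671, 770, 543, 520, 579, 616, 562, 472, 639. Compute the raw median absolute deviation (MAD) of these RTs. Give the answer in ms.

77 ms

Sorted: 453, 459, 472, 520, 543, 562, 579, 616, 639, 671, 770 → median = 562
|x − 562|: 109, 103, 109, 208, 19, 42, 17, 54, 0, 90, 77
Sorted deviations: 0, 17, 19, 42, 54, 77, 90, 103, 109, 109, 208 → MAD = 77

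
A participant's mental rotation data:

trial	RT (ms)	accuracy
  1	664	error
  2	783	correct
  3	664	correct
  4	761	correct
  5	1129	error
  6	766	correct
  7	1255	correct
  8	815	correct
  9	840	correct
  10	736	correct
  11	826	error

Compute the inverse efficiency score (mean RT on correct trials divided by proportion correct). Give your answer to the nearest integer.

Correct trials (n=8): 783, 664, 761, 766, 1255, 815, 840, 736
Mean correct RT = 6620/8 = 827.5000 ms
Proportion correct = 8/11
IES = 827.5000 / (8/11) = 1137.812 ms

1138 ms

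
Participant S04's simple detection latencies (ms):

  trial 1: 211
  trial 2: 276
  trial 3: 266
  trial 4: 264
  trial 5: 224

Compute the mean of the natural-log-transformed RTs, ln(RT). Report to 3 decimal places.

ln(RT): 5.3519, 5.6204, 5.5835, 5.5759, 5.4116
Σ ln(RT) = 27.5434
Mean = 27.5434/5 = 5.50867

5.509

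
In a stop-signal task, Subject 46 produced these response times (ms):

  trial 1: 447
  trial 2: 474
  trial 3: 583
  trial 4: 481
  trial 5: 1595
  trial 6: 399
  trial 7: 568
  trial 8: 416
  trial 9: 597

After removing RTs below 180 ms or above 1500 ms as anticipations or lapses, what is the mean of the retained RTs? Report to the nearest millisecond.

Excluded: 1595
Retained (n=8): Σ = 3965
Mean = 3965/8 = 495.6250

496 ms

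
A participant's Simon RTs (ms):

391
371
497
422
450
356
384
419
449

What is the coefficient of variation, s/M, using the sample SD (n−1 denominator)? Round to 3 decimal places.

0.108

n = 9, Σ = 3739, M = 415.4444
Σ(x−M)² = 16122.222; s = √(16122.222/8) = 44.8918
CV = 44.8918 / 415.4444 = 0.10806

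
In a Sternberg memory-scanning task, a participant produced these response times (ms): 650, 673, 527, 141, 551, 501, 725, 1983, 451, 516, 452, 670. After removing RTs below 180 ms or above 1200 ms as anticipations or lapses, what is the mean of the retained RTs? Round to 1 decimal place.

Excluded: 141, 1983
Retained (n=10): Σ = 5716
Mean = 5716/10 = 571.6000

571.6 ms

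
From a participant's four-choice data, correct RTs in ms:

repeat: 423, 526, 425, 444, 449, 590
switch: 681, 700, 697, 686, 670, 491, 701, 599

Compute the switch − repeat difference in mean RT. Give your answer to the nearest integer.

177 ms

M(repeat) = 2857/6 = 476.167
M(switch) = 5225/8 = 653.125
Difference = 653.125 − 476.167 = 176.958 ms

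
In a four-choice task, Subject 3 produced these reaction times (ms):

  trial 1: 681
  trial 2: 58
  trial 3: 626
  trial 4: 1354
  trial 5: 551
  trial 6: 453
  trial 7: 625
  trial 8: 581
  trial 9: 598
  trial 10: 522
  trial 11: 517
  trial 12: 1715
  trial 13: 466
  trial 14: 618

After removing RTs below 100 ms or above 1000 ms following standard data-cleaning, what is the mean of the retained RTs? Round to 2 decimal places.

567.09 ms

Excluded: 58, 1354, 1715
Retained (n=11): Σ = 6238
Mean = 6238/11 = 567.0909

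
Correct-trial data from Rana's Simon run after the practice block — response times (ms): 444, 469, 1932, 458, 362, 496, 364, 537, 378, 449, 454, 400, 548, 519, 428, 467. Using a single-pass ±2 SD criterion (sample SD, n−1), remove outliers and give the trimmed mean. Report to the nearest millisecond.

452 ms

n = 16, ΣRT = 8705, M = 544.062
Σ(x−M)² = 2102884.94; s = √(2102884.94/15) = 374.423
Cutoffs: 544.062 ± 2·374.423 → [-204.8, 1292.9]
Outside: 1932 → excluded.
Retained (n=15): Σ = 6773, mean = 6773/15 = 451.533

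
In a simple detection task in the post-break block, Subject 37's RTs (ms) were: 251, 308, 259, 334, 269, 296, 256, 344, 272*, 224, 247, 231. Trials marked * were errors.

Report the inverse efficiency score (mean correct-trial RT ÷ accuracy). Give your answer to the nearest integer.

Correct trials (n=11): 251, 308, 259, 334, 269, 296, 256, 344, 224, 247, 231
Mean correct RT = 3019/11 = 274.4545 ms
Proportion correct = 11/12
IES = 274.4545 / (11/12) = 299.405 ms

299 ms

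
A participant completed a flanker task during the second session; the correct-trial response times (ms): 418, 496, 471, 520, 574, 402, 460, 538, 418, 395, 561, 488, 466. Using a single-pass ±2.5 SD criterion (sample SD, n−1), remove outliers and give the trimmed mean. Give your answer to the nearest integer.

n = 13, ΣRT = 6207, M = 477.462
Σ(x−M)² = 42271.23; s = √(42271.23/12) = 59.352
Cutoffs: 477.462 ± 2.5·59.352 → [329.1, 625.8]
No RTs fall outside the cutoffs; all 13 retained. Mean = 6207/13 = 477.462

477 ms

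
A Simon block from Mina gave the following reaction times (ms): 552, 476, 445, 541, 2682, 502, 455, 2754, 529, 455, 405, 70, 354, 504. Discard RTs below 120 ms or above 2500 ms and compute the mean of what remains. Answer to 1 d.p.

474.4 ms

Excluded: 70, 2682, 2754
Retained (n=11): Σ = 5218
Mean = 5218/11 = 474.3636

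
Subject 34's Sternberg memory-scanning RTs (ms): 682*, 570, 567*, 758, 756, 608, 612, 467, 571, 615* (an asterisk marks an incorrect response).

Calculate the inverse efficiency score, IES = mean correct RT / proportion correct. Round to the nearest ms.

886 ms

Correct trials (n=7): 570, 758, 756, 608, 612, 467, 571
Mean correct RT = 4342/7 = 620.2857 ms
Proportion correct = 7/10
IES = 620.2857 / (7/10) = 886.122 ms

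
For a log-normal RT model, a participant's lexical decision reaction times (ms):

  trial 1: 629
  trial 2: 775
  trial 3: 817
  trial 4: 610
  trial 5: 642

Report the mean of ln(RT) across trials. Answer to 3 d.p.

ln(RT): 6.4441, 6.6529, 6.7056, 6.4135, 6.4646
Σ ln(RT) = 32.6807
Mean = 32.6807/5 = 6.53614

6.536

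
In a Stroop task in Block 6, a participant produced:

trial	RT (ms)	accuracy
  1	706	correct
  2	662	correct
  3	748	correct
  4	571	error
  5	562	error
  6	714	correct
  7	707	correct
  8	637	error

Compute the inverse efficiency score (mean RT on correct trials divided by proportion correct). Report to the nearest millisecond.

Correct trials (n=5): 706, 662, 748, 714, 707
Mean correct RT = 3537/5 = 707.4000 ms
Proportion correct = 5/8
IES = 707.4000 / (5/8) = 1131.840 ms

1132 ms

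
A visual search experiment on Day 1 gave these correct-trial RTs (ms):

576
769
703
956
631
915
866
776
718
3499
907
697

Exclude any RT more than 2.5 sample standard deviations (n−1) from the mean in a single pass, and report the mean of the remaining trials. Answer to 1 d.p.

n = 12, ΣRT = 12013, M = 1001.083
Σ(x−M)² = 6959768.92; s = √(6959768.92/11) = 795.428
Cutoffs: 1001.083 ± 2.5·795.428 → [-987.5, 2989.7]
Outside: 3499 → excluded.
Retained (n=11): Σ = 8514, mean = 8514/11 = 774.000

774.0 ms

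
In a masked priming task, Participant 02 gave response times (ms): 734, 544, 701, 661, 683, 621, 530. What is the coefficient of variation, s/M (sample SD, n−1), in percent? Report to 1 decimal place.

12.2%

n = 7, Σ = 4474, M = 639.1429
Σ(x−M)² = 36518.857; s = √(36518.857/6) = 78.0159
CV = 78.0159 / 639.1429 = 0.12206 = 12.206%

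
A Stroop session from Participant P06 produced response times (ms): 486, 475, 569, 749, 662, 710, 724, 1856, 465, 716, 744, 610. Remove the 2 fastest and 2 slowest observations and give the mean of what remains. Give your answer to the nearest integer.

653 ms

Sorted: 465, 475, 486, 569, 610, 662, 710, 716, 724, 744, 749, 1856
Drop lowest 2 (465, 475) and highest 2 (749, 1856)
Remaining (n=8): Σ = 5221, mean = 5221/8 = 652.625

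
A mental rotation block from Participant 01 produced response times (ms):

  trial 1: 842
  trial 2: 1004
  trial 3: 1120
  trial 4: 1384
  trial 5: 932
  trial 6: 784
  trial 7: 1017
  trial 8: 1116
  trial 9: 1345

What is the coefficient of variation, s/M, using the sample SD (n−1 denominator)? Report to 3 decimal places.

0.194

n = 9, Σ = 9544, M = 1060.4444
Σ(x−M)² = 338004.222; s = √(338004.222/8) = 205.5493
CV = 205.5493 / 1060.4444 = 0.19383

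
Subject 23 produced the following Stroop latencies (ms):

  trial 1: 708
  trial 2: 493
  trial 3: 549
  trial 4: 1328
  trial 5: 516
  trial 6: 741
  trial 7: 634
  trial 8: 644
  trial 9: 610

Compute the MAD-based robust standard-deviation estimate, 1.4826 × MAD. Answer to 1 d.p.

126.0 ms

Sorted: 493, 516, 549, 610, 634, 644, 708, 741, 1328 → median = 634
|x − 634| sorted: 0, 10, 24, 74, 85, 107, 118, 141, 694 → MAD = 85
Robust SD ≈ 1.4826 × 85 = 126.021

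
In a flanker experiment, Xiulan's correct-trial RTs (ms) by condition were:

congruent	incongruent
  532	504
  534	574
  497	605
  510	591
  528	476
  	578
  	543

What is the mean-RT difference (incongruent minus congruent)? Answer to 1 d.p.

32.8 ms

M(congruent) = 2601/5 = 520.200
M(incongruent) = 3871/7 = 553.000
Difference = 553.000 − 520.200 = 32.800 ms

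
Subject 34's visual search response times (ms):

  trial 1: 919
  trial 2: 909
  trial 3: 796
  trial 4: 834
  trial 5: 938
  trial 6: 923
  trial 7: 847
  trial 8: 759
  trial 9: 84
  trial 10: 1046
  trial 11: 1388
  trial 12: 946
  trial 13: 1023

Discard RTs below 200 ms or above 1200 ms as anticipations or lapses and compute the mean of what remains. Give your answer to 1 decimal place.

903.6 ms

Excluded: 84, 1388
Retained (n=11): Σ = 9940
Mean = 9940/11 = 903.6364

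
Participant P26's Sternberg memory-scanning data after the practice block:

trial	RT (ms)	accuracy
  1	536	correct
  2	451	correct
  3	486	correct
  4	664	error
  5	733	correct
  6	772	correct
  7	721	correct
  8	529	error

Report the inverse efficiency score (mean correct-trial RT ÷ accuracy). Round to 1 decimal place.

822.0 ms

Correct trials (n=6): 536, 451, 486, 733, 772, 721
Mean correct RT = 3699/6 = 616.5000 ms
Proportion correct = 6/8
IES = 616.5000 / (6/8) = 822.000 ms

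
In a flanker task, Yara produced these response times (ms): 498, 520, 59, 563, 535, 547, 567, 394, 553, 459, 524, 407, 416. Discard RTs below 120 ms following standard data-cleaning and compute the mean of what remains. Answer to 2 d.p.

498.58 ms

Excluded: 59
Retained (n=12): Σ = 5983
Mean = 5983/12 = 498.5833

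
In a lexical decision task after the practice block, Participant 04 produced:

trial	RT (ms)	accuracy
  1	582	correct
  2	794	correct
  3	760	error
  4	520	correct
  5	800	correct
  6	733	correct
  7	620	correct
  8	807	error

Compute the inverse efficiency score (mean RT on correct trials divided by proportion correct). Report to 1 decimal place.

Correct trials (n=6): 582, 794, 520, 800, 733, 620
Mean correct RT = 4049/6 = 674.8333 ms
Proportion correct = 6/8
IES = 674.8333 / (6/8) = 899.778 ms

899.8 ms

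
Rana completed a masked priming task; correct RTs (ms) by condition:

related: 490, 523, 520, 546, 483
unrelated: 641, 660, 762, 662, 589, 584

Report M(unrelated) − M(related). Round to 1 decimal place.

137.3 ms

M(related) = 2562/5 = 512.400
M(unrelated) = 3898/6 = 649.667
Difference = 649.667 − 512.400 = 137.267 ms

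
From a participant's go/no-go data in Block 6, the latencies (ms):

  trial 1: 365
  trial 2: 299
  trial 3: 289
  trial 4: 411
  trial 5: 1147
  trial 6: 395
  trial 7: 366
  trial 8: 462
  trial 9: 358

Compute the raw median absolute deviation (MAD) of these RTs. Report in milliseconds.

Sorted: 289, 299, 358, 365, 366, 395, 411, 462, 1147 → median = 366
|x − 366|: 1, 67, 77, 45, 781, 29, 0, 96, 8
Sorted deviations: 0, 1, 8, 29, 45, 67, 77, 96, 781 → MAD = 45

45 ms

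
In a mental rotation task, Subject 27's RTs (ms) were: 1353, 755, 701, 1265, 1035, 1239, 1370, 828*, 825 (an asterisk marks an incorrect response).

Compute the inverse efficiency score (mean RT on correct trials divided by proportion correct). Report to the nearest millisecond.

Correct trials (n=8): 1353, 755, 701, 1265, 1035, 1239, 1370, 825
Mean correct RT = 8543/8 = 1067.8750 ms
Proportion correct = 8/9
IES = 1067.8750 / (8/9) = 1201.359 ms

1201 ms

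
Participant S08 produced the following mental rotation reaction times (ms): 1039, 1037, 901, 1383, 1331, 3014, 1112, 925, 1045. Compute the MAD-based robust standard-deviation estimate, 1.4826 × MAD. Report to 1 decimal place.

177.9 ms

Sorted: 901, 925, 1037, 1039, 1045, 1112, 1331, 1383, 3014 → median = 1045
|x − 1045| sorted: 0, 6, 8, 67, 120, 144, 286, 338, 1969 → MAD = 120
Robust SD ≈ 1.4826 × 120 = 177.912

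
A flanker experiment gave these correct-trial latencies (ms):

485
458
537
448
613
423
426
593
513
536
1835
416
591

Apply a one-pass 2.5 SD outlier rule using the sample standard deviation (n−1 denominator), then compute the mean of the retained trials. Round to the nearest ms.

n = 13, ΣRT = 7874, M = 605.692
Σ(x−M)² = 1692690.77; s = √(1692690.77/12) = 375.576
Cutoffs: 605.692 ± 2.5·375.576 → [-333.2, 1544.6]
Outside: 1835 → excluded.
Retained (n=12): Σ = 6039, mean = 6039/12 = 503.250

503 ms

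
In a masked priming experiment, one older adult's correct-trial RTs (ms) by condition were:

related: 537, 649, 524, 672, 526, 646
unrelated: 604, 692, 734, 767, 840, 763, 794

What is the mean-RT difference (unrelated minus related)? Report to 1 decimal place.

M(related) = 3554/6 = 592.333
M(unrelated) = 5194/7 = 742.000
Difference = 742.000 − 592.333 = 149.667 ms

149.7 ms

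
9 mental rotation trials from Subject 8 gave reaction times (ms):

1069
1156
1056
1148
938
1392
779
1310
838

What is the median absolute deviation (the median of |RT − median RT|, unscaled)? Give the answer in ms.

Sorted: 779, 838, 938, 1056, 1069, 1148, 1156, 1310, 1392 → median = 1069
|x − 1069|: 0, 87, 13, 79, 131, 323, 290, 241, 231
Sorted deviations: 0, 13, 79, 87, 131, 231, 241, 290, 323 → MAD = 131

131 ms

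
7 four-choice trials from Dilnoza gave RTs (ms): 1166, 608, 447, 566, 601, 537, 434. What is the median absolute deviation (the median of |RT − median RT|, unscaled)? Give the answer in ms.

Sorted: 434, 447, 537, 566, 601, 608, 1166 → median = 566
|x − 566|: 600, 42, 119, 0, 35, 29, 132
Sorted deviations: 0, 29, 35, 42, 119, 132, 600 → MAD = 42

42 ms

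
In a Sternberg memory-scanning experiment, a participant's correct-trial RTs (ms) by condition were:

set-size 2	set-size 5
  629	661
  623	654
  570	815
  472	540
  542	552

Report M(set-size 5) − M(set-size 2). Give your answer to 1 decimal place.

M(set-size 2) = 2836/5 = 567.200
M(set-size 5) = 3222/5 = 644.400
Difference = 644.400 − 567.200 = 77.200 ms

77.2 ms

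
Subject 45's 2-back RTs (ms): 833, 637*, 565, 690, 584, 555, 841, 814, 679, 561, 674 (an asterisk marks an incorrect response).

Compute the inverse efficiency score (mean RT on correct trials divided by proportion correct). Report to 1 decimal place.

Correct trials (n=10): 833, 565, 690, 584, 555, 841, 814, 679, 561, 674
Mean correct RT = 6796/10 = 679.6000 ms
Proportion correct = 10/11
IES = 679.6000 / (10/11) = 747.560 ms

747.6 ms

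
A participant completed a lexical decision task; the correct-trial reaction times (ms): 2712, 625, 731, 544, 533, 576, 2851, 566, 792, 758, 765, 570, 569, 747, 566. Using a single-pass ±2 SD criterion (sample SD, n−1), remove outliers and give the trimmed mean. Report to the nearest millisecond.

642 ms

n = 15, ΣRT = 13905, M = 927.000
Σ(x−M)² = 8064432.00; s = √(8064432.00/14) = 758.967
Cutoffs: 927.000 ± 2·758.967 → [-590.9, 2444.9]
Outside: 2712, 2851 → excluded.
Retained (n=13): Σ = 8342, mean = 8342/13 = 641.692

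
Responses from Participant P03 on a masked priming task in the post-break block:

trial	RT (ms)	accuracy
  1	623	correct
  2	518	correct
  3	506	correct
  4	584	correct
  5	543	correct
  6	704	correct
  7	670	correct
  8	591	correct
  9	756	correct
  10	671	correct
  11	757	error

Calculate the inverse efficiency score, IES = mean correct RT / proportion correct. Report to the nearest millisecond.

678 ms

Correct trials (n=10): 623, 518, 506, 584, 543, 704, 670, 591, 756, 671
Mean correct RT = 6166/10 = 616.6000 ms
Proportion correct = 10/11
IES = 616.6000 / (10/11) = 678.260 ms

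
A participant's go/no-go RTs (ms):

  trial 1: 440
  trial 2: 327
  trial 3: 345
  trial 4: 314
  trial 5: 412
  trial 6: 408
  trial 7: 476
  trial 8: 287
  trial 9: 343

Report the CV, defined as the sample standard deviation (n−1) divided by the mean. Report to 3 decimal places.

0.171

n = 9, Σ = 3352, M = 372.4444
Σ(x−M)² = 32518.222; s = √(32518.222/8) = 63.7556
CV = 63.7556 / 372.4444 = 0.17118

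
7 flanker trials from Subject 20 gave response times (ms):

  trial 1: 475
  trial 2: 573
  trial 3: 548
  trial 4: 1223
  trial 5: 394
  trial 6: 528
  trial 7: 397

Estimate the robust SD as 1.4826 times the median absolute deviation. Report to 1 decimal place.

78.6 ms

Sorted: 394, 397, 475, 528, 548, 573, 1223 → median = 528
|x − 528| sorted: 0, 20, 45, 53, 131, 134, 695 → MAD = 53
Robust SD ≈ 1.4826 × 53 = 78.578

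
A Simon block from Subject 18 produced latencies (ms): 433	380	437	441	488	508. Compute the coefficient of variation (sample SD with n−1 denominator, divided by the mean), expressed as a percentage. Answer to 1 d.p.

n = 6, Σ = 2687, M = 447.8333
Σ(x−M)² = 10218.833; s = √(10218.833/5) = 45.2080
CV = 45.2080 / 447.8333 = 0.10095 = 10.095%

10.1%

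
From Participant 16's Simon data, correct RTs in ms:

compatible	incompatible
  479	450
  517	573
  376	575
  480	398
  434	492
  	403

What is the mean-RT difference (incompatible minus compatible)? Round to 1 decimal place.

24.6 ms

M(compatible) = 2286/5 = 457.200
M(incompatible) = 2891/6 = 481.833
Difference = 481.833 − 457.200 = 24.633 ms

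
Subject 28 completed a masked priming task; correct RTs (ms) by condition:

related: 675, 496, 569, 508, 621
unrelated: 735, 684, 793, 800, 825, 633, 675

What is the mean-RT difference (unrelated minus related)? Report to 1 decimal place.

M(related) = 2869/5 = 573.800
M(unrelated) = 5145/7 = 735.000
Difference = 735.000 − 573.800 = 161.200 ms

161.2 ms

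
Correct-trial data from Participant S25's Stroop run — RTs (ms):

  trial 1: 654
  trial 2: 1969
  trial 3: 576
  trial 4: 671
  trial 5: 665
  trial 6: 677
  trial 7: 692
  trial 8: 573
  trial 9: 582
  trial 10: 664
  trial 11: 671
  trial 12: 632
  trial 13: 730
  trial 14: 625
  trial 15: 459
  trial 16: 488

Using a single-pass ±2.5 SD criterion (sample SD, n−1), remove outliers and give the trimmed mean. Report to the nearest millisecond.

624 ms

n = 16, ΣRT = 11328, M = 708.000
Σ(x−M)² = 1775852.00; s = √(1775852.00/15) = 344.079
Cutoffs: 708.000 ± 2.5·344.079 → [-152.2, 1568.2]
Outside: 1969 → excluded.
Retained (n=15): Σ = 9359, mean = 9359/15 = 623.933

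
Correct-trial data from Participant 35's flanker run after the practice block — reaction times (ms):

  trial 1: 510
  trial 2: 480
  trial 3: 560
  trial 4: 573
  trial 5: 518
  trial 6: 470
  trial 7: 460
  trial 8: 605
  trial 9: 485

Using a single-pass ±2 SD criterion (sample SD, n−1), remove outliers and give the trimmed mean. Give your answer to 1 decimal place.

n = 9, ΣRT = 4661, M = 517.889
Σ(x−M)² = 20622.89; s = √(20622.89/8) = 50.773
Cutoffs: 517.889 ± 2·50.773 → [416.3, 619.4]
No RTs fall outside the cutoffs; all 9 retained. Mean = 4661/9 = 517.889

517.9 ms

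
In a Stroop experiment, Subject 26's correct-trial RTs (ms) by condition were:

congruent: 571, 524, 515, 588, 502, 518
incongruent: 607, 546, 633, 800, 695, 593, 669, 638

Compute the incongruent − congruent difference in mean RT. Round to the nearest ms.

M(congruent) = 3218/6 = 536.333
M(incongruent) = 5181/8 = 647.625
Difference = 647.625 − 536.333 = 111.292 ms

111 ms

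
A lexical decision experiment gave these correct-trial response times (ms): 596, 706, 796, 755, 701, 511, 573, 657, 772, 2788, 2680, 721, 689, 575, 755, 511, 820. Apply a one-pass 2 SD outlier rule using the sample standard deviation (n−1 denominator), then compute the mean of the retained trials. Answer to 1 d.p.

675.9 ms

n = 17, ΣRT = 15606, M = 918.000
Σ(x−M)² = 7623546.00; s = √(7623546.00/16) = 690.269
Cutoffs: 918.000 ± 2·690.269 → [-462.5, 2298.5]
Outside: 2680, 2788 → excluded.
Retained (n=15): Σ = 10138, mean = 10138/15 = 675.867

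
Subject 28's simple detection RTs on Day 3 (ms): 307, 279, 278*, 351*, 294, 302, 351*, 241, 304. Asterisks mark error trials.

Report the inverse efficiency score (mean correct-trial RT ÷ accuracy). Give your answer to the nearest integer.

Correct trials (n=6): 307, 279, 294, 302, 241, 304
Mean correct RT = 1727/6 = 287.8333 ms
Proportion correct = 6/9
IES = 287.8333 / (6/9) = 431.750 ms

432 ms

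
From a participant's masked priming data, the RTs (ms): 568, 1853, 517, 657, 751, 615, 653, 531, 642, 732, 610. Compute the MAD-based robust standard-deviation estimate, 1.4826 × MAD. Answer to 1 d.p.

Sorted: 517, 531, 568, 610, 615, 642, 653, 657, 732, 751, 1853 → median = 642
|x − 642| sorted: 0, 11, 15, 27, 32, 74, 90, 109, 111, 125, 1211 → MAD = 74
Robust SD ≈ 1.4826 × 74 = 109.712

109.7 ms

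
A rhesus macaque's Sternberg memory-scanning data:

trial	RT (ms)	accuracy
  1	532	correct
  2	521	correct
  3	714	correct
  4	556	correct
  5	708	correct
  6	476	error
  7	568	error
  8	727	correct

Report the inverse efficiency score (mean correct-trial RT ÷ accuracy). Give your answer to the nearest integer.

835 ms

Correct trials (n=6): 532, 521, 714, 556, 708, 727
Mean correct RT = 3758/6 = 626.3333 ms
Proportion correct = 6/8
IES = 626.3333 / (6/8) = 835.111 ms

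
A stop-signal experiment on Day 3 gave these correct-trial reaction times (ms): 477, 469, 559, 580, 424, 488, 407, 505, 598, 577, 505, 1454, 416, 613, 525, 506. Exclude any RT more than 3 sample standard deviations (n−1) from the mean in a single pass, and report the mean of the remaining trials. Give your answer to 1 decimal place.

n = 16, ΣRT = 9103, M = 568.938
Σ(x−M)² = 896086.94; s = √(896086.94/15) = 244.416
Cutoffs: 568.938 ± 3·244.416 → [-164.3, 1302.2]
Outside: 1454 → excluded.
Retained (n=15): Σ = 7649, mean = 7649/15 = 509.933

509.9 ms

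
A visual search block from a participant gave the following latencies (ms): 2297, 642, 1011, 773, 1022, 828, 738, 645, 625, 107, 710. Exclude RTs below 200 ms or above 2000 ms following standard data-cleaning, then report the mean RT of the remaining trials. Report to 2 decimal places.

Excluded: 107, 2297
Retained (n=9): Σ = 6994
Mean = 6994/9 = 777.1111

777.11 ms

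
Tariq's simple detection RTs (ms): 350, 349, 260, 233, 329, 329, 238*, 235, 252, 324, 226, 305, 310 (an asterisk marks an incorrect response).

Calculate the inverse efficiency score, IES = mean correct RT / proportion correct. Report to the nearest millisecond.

316 ms

Correct trials (n=12): 350, 349, 260, 233, 329, 329, 235, 252, 324, 226, 305, 310
Mean correct RT = 3502/12 = 291.8333 ms
Proportion correct = 12/13
IES = 291.8333 / (12/13) = 316.153 ms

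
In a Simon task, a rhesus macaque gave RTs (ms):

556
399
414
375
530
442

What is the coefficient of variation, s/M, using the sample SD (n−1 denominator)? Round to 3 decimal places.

n = 6, Σ = 2716, M = 452.6667
Σ(x−M)² = 27179.333; s = √(27179.333/5) = 73.7283
CV = 73.7283 / 452.6667 = 0.16288

0.163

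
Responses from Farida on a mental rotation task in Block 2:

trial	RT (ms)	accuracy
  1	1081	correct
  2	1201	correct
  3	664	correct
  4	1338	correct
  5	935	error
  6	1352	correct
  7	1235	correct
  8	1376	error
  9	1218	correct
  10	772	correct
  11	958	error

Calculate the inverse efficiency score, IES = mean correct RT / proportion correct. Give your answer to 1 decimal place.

Correct trials (n=8): 1081, 1201, 664, 1338, 1352, 1235, 1218, 772
Mean correct RT = 8861/8 = 1107.6250 ms
Proportion correct = 8/11
IES = 1107.6250 / (8/11) = 1522.984 ms

1523.0 ms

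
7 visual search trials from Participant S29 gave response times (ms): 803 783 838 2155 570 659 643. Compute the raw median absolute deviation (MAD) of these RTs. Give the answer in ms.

Sorted: 570, 643, 659, 783, 803, 838, 2155 → median = 783
|x − 783|: 20, 0, 55, 1372, 213, 124, 140
Sorted deviations: 0, 20, 55, 124, 140, 213, 1372 → MAD = 124

124 ms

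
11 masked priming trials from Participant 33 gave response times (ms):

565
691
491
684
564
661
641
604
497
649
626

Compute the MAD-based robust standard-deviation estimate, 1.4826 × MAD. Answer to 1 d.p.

86.0 ms

Sorted: 491, 497, 564, 565, 604, 626, 641, 649, 661, 684, 691 → median = 626
|x − 626| sorted: 0, 15, 22, 23, 35, 58, 61, 62, 65, 129, 135 → MAD = 58
Robust SD ≈ 1.4826 × 58 = 85.991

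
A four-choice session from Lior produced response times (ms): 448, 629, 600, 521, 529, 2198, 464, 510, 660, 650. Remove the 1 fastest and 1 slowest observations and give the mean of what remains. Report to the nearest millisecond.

570 ms

Sorted: 448, 464, 510, 521, 529, 600, 629, 650, 660, 2198
Drop lowest 1 (448) and highest 1 (2198)
Remaining (n=8): Σ = 4563, mean = 4563/8 = 570.375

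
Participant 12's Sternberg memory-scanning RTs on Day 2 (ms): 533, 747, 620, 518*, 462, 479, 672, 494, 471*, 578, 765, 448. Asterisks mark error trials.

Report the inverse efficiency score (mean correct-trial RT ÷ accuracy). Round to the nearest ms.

696 ms

Correct trials (n=10): 533, 747, 620, 462, 479, 672, 494, 578, 765, 448
Mean correct RT = 5798/10 = 579.8000 ms
Proportion correct = 10/12
IES = 579.8000 / (10/12) = 695.760 ms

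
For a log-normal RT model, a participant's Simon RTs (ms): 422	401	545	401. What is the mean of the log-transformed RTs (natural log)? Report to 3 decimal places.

6.083

ln(RT): 6.0450, 5.9940, 6.3008, 5.9940
Σ ln(RT) = 24.3337
Mean = 24.3337/4 = 6.08343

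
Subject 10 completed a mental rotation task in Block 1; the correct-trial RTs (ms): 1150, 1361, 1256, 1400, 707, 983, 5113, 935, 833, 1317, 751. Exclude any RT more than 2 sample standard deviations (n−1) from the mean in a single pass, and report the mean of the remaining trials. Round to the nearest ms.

n = 11, ΣRT = 15806, M = 1436.909
Σ(x−M)² = 15476082.91; s = √(15476082.91/10) = 1244.029
Cutoffs: 1436.909 ± 2·1244.029 → [-1051.1, 3925.0]
Outside: 5113 → excluded.
Retained (n=10): Σ = 10693, mean = 10693/10 = 1069.300

1069 ms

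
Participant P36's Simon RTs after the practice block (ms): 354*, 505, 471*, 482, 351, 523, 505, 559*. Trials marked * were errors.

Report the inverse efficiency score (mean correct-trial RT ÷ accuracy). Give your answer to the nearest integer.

Correct trials (n=5): 505, 482, 351, 523, 505
Mean correct RT = 2366/5 = 473.2000 ms
Proportion correct = 5/8
IES = 473.2000 / (5/8) = 757.120 ms

757 ms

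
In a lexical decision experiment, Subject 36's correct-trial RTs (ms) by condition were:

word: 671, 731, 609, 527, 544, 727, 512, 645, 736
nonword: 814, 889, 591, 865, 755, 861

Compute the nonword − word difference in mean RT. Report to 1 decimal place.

162.3 ms

M(word) = 5702/9 = 633.556
M(nonword) = 4775/6 = 795.833
Difference = 795.833 − 633.556 = 162.278 ms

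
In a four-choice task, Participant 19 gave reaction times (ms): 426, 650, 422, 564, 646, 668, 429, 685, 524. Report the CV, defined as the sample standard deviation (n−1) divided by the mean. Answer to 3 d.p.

0.199

n = 9, Σ = 5014, M = 557.1111
Σ(x−M)² = 98182.889; s = √(98182.889/8) = 110.7829
CV = 110.7829 / 557.1111 = 0.19885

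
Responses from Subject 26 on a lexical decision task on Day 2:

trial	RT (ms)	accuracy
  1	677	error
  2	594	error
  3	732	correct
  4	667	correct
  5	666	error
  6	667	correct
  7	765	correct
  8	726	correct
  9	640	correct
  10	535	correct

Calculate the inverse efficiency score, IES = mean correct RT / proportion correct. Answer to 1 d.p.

Correct trials (n=7): 732, 667, 667, 765, 726, 640, 535
Mean correct RT = 4732/7 = 676.0000 ms
Proportion correct = 7/10
IES = 676.0000 / (7/10) = 965.714 ms

965.7 ms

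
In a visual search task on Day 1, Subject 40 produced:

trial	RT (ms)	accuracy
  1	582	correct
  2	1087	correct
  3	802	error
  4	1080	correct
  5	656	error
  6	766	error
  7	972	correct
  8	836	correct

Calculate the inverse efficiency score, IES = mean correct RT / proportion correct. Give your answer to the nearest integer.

Correct trials (n=5): 582, 1087, 1080, 972, 836
Mean correct RT = 4557/5 = 911.4000 ms
Proportion correct = 5/8
IES = 911.4000 / (5/8) = 1458.240 ms

1458 ms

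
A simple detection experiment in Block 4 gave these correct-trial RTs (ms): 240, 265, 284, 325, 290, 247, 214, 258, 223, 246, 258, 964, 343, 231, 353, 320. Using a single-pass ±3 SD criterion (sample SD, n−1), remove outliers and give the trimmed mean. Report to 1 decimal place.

n = 16, ΣRT = 5061, M = 316.312
Σ(x−M)² = 474841.44; s = √(474841.44/15) = 177.922
Cutoffs: 316.312 ± 3·177.922 → [-217.5, 850.1]
Outside: 964 → excluded.
Retained (n=15): Σ = 4097, mean = 4097/15 = 273.133

273.1 ms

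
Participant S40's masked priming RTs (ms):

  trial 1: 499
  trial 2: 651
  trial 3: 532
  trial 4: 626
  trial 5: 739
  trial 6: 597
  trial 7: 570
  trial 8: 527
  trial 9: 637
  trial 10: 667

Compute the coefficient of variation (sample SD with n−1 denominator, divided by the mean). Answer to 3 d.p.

n = 10, Σ = 6045, M = 604.5000
Σ(x−M)² = 49316.500; s = √(49316.500/9) = 74.0244
CV = 74.0244 / 604.5000 = 0.12246

0.122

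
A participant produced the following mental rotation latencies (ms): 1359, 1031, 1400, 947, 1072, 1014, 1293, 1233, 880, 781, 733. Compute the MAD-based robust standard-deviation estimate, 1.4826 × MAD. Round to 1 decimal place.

299.5 ms

Sorted: 733, 781, 880, 947, 1014, 1031, 1072, 1233, 1293, 1359, 1400 → median = 1031
|x − 1031| sorted: 0, 17, 41, 84, 151, 202, 250, 262, 298, 328, 369 → MAD = 202
Robust SD ≈ 1.4826 × 202 = 299.485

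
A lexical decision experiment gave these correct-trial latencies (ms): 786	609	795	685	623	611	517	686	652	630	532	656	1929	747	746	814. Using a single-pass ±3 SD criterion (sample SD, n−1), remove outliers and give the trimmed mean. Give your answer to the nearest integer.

673 ms

n = 16, ΣRT = 12018, M = 751.125
Σ(x−M)² = 1595767.75; s = √(1595767.75/15) = 326.166
Cutoffs: 751.125 ± 3·326.166 → [-227.4, 1729.6]
Outside: 1929 → excluded.
Retained (n=15): Σ = 10089, mean = 10089/15 = 672.600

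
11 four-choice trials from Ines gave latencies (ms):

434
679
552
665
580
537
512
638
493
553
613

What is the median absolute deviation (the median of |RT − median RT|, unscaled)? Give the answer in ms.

60 ms

Sorted: 434, 493, 512, 537, 552, 553, 580, 613, 638, 665, 679 → median = 553
|x − 553|: 119, 126, 1, 112, 27, 16, 41, 85, 60, 0, 60
Sorted deviations: 0, 1, 16, 27, 41, 60, 60, 85, 112, 119, 126 → MAD = 60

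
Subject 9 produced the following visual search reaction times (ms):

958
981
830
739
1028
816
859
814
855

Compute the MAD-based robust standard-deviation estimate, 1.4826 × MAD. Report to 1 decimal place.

60.8 ms

Sorted: 739, 814, 816, 830, 855, 859, 958, 981, 1028 → median = 855
|x − 855| sorted: 0, 4, 25, 39, 41, 103, 116, 126, 173 → MAD = 41
Robust SD ≈ 1.4826 × 41 = 60.787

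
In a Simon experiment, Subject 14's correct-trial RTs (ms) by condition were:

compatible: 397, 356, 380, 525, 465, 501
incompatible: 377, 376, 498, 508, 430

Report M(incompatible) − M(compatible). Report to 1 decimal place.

M(compatible) = 2624/6 = 437.333
M(incompatible) = 2189/5 = 437.800
Difference = 437.800 − 437.333 = 0.467 ms

0.5 ms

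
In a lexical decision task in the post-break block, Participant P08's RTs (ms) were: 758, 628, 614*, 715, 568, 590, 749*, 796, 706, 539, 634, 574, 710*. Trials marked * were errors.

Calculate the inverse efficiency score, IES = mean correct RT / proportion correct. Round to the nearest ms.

Correct trials (n=10): 758, 628, 715, 568, 590, 796, 706, 539, 634, 574
Mean correct RT = 6508/10 = 650.8000 ms
Proportion correct = 10/13
IES = 650.8000 / (10/13) = 846.040 ms

846 ms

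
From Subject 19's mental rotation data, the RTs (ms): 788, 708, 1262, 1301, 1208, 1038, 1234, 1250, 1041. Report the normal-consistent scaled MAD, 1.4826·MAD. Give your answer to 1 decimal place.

137.9 ms

Sorted: 708, 788, 1038, 1041, 1208, 1234, 1250, 1262, 1301 → median = 1208
|x − 1208| sorted: 0, 26, 42, 54, 93, 167, 170, 420, 500 → MAD = 93
Robust SD ≈ 1.4826 × 93 = 137.882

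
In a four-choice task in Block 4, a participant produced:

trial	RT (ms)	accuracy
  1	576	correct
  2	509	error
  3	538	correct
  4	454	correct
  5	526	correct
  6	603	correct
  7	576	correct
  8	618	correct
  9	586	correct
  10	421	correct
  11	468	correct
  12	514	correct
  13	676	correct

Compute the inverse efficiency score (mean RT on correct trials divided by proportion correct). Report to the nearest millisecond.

592 ms

Correct trials (n=12): 576, 538, 454, 526, 603, 576, 618, 586, 421, 468, 514, 676
Mean correct RT = 6556/12 = 546.3333 ms
Proportion correct = 12/13
IES = 546.3333 / (12/13) = 591.861 ms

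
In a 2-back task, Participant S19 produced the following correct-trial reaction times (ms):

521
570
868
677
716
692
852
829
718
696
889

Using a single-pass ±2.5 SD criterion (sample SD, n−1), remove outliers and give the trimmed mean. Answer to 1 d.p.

729.8 ms

n = 11, ΣRT = 8028, M = 729.818
Σ(x−M)² = 144039.64; s = √(144039.64/10) = 120.017
Cutoffs: 729.818 ± 2.5·120.017 → [429.8, 1029.9]
No RTs fall outside the cutoffs; all 11 retained. Mean = 8028/11 = 729.818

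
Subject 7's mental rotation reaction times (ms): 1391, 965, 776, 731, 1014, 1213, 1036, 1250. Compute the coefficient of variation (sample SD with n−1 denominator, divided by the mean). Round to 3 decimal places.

n = 8, Σ = 8376, M = 1047.0000
Σ(x−M)² = 368332.000; s = √(368332.000/7) = 229.3880
CV = 229.3880 / 1047.0000 = 0.21909

0.219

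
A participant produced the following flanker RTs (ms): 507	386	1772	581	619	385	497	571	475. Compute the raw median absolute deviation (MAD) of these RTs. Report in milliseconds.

74 ms

Sorted: 385, 386, 475, 497, 507, 571, 581, 619, 1772 → median = 507
|x − 507|: 0, 121, 1265, 74, 112, 122, 10, 64, 32
Sorted deviations: 0, 10, 32, 64, 74, 112, 121, 122, 1265 → MAD = 74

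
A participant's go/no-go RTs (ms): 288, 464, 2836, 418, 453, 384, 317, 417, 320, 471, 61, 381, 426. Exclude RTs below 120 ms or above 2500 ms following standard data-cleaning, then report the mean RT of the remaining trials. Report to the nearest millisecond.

Excluded: 61, 2836
Retained (n=11): Σ = 4339
Mean = 4339/11 = 394.4545

394 ms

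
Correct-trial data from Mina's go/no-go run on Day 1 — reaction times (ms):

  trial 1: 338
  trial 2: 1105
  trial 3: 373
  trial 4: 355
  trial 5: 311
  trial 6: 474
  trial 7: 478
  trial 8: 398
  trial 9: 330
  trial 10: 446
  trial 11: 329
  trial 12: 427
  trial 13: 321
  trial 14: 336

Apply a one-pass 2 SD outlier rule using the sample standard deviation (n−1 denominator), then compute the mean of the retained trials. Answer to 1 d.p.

n = 14, ΣRT = 6021, M = 430.071
Σ(x−M)² = 533570.93; s = √(533570.93/13) = 202.593
Cutoffs: 430.071 ± 2·202.593 → [24.9, 835.3]
Outside: 1105 → excluded.
Retained (n=13): Σ = 4916, mean = 4916/13 = 378.154

378.2 ms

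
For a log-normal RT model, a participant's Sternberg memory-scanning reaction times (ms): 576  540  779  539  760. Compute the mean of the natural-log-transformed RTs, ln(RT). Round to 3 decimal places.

6.446

ln(RT): 6.3561, 6.2916, 6.6580, 6.2897, 6.6333
Σ ln(RT) = 32.2287
Mean = 32.2287/5 = 6.44574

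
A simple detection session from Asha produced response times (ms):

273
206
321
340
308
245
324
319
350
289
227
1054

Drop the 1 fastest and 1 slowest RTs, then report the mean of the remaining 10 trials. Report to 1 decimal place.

299.6 ms

Sorted: 206, 227, 245, 273, 289, 308, 319, 321, 324, 340, 350, 1054
Drop lowest 1 (206) and highest 1 (1054)
Remaining (n=10): Σ = 2996, mean = 2996/10 = 299.600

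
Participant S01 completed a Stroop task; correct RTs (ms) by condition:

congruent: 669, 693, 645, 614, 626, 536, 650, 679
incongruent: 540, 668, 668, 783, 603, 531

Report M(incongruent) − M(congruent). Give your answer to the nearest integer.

-7 ms

M(congruent) = 5112/8 = 639.000
M(incongruent) = 3793/6 = 632.167
Difference = 632.167 − 639.000 = -6.833 ms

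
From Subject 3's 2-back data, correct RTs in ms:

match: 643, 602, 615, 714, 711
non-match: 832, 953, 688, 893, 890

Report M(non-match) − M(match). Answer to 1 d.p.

194.2 ms

M(match) = 3285/5 = 657.000
M(non-match) = 4256/5 = 851.200
Difference = 851.200 − 657.000 = 194.200 ms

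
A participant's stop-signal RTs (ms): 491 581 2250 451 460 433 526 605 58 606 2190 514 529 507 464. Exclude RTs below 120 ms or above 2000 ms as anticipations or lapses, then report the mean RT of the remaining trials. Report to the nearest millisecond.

Excluded: 58, 2190, 2250
Retained (n=12): Σ = 6167
Mean = 6167/12 = 513.9167

514 ms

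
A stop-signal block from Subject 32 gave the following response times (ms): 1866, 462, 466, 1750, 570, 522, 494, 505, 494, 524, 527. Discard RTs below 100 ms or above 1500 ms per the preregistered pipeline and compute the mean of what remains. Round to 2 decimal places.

507.11 ms

Excluded: 1750, 1866
Retained (n=9): Σ = 4564
Mean = 4564/9 = 507.1111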